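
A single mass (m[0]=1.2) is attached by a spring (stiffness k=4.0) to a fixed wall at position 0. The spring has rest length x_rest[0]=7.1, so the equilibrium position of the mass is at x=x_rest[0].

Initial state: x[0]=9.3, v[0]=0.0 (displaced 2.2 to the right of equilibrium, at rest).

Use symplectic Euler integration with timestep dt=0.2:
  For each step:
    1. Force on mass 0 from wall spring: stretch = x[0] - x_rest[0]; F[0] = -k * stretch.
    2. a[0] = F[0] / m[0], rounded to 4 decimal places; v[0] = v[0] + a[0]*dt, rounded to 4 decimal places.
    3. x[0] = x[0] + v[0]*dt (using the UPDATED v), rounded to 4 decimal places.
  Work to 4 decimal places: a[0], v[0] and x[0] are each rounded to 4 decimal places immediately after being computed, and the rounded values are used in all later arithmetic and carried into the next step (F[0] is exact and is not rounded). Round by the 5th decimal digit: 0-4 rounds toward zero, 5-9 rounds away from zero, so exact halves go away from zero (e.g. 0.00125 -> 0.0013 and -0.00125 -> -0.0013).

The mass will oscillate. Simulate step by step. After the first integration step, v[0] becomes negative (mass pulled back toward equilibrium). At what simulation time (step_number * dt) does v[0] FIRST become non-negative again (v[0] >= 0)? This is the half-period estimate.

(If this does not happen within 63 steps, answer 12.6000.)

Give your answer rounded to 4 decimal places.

Step 0: x=[9.3000] v=[0.0000]
Step 1: x=[9.0067] v=[-1.4667]
Step 2: x=[8.4591] v=[-2.7378]
Step 3: x=[7.7303] v=[-3.6439]
Step 4: x=[6.9175] v=[-4.0641]
Step 5: x=[6.1290] v=[-3.9424]
Step 6: x=[5.4700] v=[-3.2951]
Step 7: x=[5.0283] v=[-2.2084]
Step 8: x=[4.8628] v=[-0.8273]
Step 9: x=[4.9956] v=[0.6642]
First v>=0 after going negative at step 9, time=1.8000

Answer: 1.8000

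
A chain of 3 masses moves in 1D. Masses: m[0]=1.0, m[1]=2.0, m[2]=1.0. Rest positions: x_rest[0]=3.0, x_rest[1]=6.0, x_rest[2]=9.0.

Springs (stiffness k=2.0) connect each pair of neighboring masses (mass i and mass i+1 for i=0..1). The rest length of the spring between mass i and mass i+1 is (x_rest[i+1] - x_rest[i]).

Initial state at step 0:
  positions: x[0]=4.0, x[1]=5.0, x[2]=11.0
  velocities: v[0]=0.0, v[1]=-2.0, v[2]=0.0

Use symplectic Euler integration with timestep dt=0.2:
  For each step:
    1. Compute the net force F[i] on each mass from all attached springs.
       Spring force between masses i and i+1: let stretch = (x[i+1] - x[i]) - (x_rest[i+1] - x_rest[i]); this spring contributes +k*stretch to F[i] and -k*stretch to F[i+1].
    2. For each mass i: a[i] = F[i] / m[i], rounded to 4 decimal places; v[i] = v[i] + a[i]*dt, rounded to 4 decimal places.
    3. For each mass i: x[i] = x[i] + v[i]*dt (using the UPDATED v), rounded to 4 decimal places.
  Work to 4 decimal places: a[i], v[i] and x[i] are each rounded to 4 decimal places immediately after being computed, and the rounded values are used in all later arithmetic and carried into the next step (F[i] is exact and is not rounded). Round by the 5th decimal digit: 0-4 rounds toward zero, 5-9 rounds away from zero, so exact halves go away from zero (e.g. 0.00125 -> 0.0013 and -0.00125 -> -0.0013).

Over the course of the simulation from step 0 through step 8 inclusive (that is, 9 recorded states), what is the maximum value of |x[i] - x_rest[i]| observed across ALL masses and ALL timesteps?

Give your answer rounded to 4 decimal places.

Answer: 2.9930

Derivation:
Step 0: x=[4.0000 5.0000 11.0000] v=[0.0000 -2.0000 0.0000]
Step 1: x=[3.8400 4.8000 10.7600] v=[-0.8000 -1.0000 -1.2000]
Step 2: x=[3.5168 4.8000 10.2832] v=[-1.6160 0.0000 -2.3840]
Step 3: x=[3.0563 4.9680 9.6077] v=[-2.3027 0.8400 -3.3773]
Step 4: x=[2.5087 5.2451 8.8011] v=[-2.7380 1.3856 -4.0332]
Step 5: x=[1.9400 5.5550 7.9500] v=[-2.8434 1.5495 -4.2556]
Step 6: x=[1.4205 5.8161 7.1473] v=[-2.5974 1.3055 -4.0136]
Step 7: x=[1.0127 5.9546 6.4781] v=[-2.0392 0.6926 -3.3461]
Step 8: x=[0.7602 5.9164 6.0070] v=[-1.2624 -0.1911 -2.3555]
Max displacement = 2.9930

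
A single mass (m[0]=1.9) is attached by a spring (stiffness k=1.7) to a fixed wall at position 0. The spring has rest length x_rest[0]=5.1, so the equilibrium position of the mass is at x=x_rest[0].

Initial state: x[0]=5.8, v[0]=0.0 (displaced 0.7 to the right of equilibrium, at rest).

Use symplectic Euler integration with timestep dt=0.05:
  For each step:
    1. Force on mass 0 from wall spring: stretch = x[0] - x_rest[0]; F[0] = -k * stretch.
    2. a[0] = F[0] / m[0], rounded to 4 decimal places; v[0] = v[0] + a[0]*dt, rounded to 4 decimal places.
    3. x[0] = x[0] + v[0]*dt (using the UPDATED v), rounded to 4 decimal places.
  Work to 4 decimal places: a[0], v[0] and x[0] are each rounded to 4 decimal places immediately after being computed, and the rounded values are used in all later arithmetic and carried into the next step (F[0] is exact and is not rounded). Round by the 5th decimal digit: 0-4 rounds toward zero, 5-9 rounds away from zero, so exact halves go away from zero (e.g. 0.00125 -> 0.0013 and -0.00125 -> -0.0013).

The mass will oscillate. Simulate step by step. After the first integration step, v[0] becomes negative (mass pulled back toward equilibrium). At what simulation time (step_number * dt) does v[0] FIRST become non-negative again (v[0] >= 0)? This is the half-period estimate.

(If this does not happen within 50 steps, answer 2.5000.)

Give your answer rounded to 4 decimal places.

Answer: 2.5000

Derivation:
Step 0: x=[5.8000] v=[0.0000]
Step 1: x=[5.7984] v=[-0.0313]
Step 2: x=[5.7953] v=[-0.0625]
Step 3: x=[5.7906] v=[-0.0936]
Step 4: x=[5.7844] v=[-0.1245]
Step 5: x=[5.7766] v=[-0.1551]
Step 6: x=[5.7673] v=[-0.1854]
Step 7: x=[5.7565] v=[-0.2153]
Step 8: x=[5.7443] v=[-0.2447]
Step 9: x=[5.7306] v=[-0.2735]
Step 10: x=[5.7155] v=[-0.3017]
Step 11: x=[5.6990] v=[-0.3292]
Step 12: x=[5.6812] v=[-0.3560]
Step 13: x=[5.6621] v=[-0.3820]
Step 14: x=[5.6417] v=[-0.4071]
Step 15: x=[5.6201] v=[-0.4313]
Step 16: x=[5.5974] v=[-0.4546]
Step 17: x=[5.5736] v=[-0.4769]
Step 18: x=[5.5487] v=[-0.4981]
Step 19: x=[5.5228] v=[-0.5182]
Step 20: x=[5.4959] v=[-0.5371]
Step 21: x=[5.4682] v=[-0.5548]
Step 22: x=[5.4396] v=[-0.5713]
Step 23: x=[5.4103] v=[-0.5865]
Step 24: x=[5.3803] v=[-0.6004]
Step 25: x=[5.3497] v=[-0.6129]
Step 26: x=[5.3185] v=[-0.6241]
Step 27: x=[5.2868] v=[-0.6339]
Step 28: x=[5.2547] v=[-0.6423]
Step 29: x=[5.2222] v=[-0.6492]
Step 30: x=[5.1895] v=[-0.6547]
Step 31: x=[5.1566] v=[-0.6587]
Step 32: x=[5.1235] v=[-0.6612]
Step 33: x=[5.0904] v=[-0.6623]
Step 34: x=[5.0573] v=[-0.6619]
Step 35: x=[5.0243] v=[-0.6600]
Step 36: x=[4.9915] v=[-0.6566]
Step 37: x=[4.9589] v=[-0.6517]
Step 38: x=[4.9266] v=[-0.6454]
Step 39: x=[4.8947] v=[-0.6376]
Step 40: x=[4.8633] v=[-0.6284]
Step 41: x=[4.8324] v=[-0.6178]
Step 42: x=[4.8021] v=[-0.6058]
Step 43: x=[4.7725] v=[-0.5925]
Step 44: x=[4.7436] v=[-0.5779]
Step 45: x=[4.7155] v=[-0.5620]
Step 46: x=[4.6883] v=[-0.5448]
Step 47: x=[4.6620] v=[-0.5264]
Step 48: x=[4.6367] v=[-0.5068]
Step 49: x=[4.6124] v=[-0.4861]
Step 50: x=[4.5892] v=[-0.4643]
v[0] did not become non-negative within 50 steps; using fallback time=2.5000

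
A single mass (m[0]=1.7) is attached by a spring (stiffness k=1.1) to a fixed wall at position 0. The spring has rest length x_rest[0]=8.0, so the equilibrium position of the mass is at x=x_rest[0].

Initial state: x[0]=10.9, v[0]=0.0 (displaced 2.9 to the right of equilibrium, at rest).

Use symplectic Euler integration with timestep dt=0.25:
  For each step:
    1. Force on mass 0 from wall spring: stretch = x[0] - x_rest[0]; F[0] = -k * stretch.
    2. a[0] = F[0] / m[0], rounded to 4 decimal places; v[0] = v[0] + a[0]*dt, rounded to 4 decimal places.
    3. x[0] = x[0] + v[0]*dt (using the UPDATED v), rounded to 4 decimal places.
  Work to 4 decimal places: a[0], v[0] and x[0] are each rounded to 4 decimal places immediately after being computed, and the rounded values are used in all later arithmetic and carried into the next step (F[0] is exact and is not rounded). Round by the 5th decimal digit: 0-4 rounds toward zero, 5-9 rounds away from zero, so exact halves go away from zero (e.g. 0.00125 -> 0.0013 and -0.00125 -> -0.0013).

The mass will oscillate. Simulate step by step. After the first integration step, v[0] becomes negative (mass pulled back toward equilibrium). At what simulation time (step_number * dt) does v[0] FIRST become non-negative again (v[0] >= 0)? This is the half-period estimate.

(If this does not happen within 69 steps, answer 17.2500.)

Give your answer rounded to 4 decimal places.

Step 0: x=[10.9000] v=[0.0000]
Step 1: x=[10.7827] v=[-0.4691]
Step 2: x=[10.5529] v=[-0.9193]
Step 3: x=[10.2198] v=[-1.3323]
Step 4: x=[9.7970] v=[-1.6914]
Step 5: x=[9.3015] v=[-1.9821]
Step 6: x=[8.7534] v=[-2.1926]
Step 7: x=[8.1748] v=[-2.3145]
Step 8: x=[7.5891] v=[-2.3428]
Step 9: x=[7.0200] v=[-2.2763]
Step 10: x=[6.4906] v=[-2.1178]
Step 11: x=[6.0222] v=[-1.8736]
Step 12: x=[5.6338] v=[-1.5537]
Step 13: x=[5.3411] v=[-1.1709]
Step 14: x=[5.1559] v=[-0.7408]
Step 15: x=[5.0857] v=[-0.2807]
Step 16: x=[5.1334] v=[0.1907]
First v>=0 after going negative at step 16, time=4.0000

Answer: 4.0000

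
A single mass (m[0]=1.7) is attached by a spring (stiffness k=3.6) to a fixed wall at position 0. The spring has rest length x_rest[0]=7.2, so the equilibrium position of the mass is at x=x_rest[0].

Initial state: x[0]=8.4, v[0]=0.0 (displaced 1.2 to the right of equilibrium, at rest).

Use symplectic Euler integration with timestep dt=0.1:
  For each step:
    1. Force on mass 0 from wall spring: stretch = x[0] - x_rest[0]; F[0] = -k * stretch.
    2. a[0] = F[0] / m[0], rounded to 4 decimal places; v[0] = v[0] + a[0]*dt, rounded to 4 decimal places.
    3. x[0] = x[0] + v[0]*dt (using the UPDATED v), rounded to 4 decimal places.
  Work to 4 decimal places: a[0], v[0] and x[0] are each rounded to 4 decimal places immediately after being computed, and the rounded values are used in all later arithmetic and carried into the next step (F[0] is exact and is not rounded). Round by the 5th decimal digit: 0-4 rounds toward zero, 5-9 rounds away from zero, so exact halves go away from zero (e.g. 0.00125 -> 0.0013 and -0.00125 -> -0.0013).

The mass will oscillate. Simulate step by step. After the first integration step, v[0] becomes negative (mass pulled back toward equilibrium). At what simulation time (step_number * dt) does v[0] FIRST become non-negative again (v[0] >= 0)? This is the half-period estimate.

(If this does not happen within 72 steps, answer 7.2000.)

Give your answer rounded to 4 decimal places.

Answer: 2.2000

Derivation:
Step 0: x=[8.4000] v=[0.0000]
Step 1: x=[8.3746] v=[-0.2541]
Step 2: x=[8.3243] v=[-0.5028]
Step 3: x=[8.2502] v=[-0.7409]
Step 4: x=[8.1539] v=[-0.9633]
Step 5: x=[8.0374] v=[-1.1653]
Step 6: x=[7.9031] v=[-1.3426]
Step 7: x=[7.7540] v=[-1.4915]
Step 8: x=[7.5931] v=[-1.6088]
Step 9: x=[7.4239] v=[-1.6920]
Step 10: x=[7.2500] v=[-1.7394]
Step 11: x=[7.0750] v=[-1.7500]
Step 12: x=[6.9027] v=[-1.7235]
Step 13: x=[6.7367] v=[-1.6605]
Step 14: x=[6.5805] v=[-1.5624]
Step 15: x=[6.4374] v=[-1.4312]
Step 16: x=[6.3104] v=[-1.2697]
Step 17: x=[6.2023] v=[-1.0813]
Step 18: x=[6.1153] v=[-0.8700]
Step 19: x=[6.0513] v=[-0.6403]
Step 20: x=[6.0116] v=[-0.3971]
Step 21: x=[5.9971] v=[-0.1454]
Step 22: x=[6.0080] v=[0.1093]
First v>=0 after going negative at step 22, time=2.2000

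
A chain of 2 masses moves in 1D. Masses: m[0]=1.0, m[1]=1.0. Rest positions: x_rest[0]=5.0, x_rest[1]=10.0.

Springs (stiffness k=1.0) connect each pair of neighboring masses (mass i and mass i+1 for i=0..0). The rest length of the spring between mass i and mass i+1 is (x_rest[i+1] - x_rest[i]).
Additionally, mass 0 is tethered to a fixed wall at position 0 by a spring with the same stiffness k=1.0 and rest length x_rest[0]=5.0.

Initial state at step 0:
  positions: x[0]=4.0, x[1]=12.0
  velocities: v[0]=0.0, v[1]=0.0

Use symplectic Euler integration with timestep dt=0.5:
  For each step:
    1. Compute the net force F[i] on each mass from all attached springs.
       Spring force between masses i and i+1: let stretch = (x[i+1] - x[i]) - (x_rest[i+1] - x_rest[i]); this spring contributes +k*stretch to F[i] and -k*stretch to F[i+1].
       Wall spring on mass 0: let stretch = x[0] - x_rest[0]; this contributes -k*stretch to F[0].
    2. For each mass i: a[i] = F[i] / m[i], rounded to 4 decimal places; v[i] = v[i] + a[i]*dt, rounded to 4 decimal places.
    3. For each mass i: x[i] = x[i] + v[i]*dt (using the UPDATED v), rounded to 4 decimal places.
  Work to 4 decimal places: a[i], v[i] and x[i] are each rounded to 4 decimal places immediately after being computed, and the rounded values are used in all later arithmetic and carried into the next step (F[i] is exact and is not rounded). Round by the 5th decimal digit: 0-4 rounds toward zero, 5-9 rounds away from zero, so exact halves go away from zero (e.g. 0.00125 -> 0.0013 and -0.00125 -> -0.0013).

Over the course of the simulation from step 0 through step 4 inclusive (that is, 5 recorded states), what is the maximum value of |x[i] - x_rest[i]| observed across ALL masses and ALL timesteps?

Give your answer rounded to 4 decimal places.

Answer: 2.0157

Derivation:
Step 0: x=[4.0000 12.0000] v=[0.0000 0.0000]
Step 1: x=[5.0000 11.2500] v=[2.0000 -1.5000]
Step 2: x=[6.3125 10.1875] v=[2.6250 -2.1250]
Step 3: x=[7.0157 9.4063] v=[1.4063 -1.5625]
Step 4: x=[6.5626 9.2774] v=[-0.9063 -0.2578]
Max displacement = 2.0157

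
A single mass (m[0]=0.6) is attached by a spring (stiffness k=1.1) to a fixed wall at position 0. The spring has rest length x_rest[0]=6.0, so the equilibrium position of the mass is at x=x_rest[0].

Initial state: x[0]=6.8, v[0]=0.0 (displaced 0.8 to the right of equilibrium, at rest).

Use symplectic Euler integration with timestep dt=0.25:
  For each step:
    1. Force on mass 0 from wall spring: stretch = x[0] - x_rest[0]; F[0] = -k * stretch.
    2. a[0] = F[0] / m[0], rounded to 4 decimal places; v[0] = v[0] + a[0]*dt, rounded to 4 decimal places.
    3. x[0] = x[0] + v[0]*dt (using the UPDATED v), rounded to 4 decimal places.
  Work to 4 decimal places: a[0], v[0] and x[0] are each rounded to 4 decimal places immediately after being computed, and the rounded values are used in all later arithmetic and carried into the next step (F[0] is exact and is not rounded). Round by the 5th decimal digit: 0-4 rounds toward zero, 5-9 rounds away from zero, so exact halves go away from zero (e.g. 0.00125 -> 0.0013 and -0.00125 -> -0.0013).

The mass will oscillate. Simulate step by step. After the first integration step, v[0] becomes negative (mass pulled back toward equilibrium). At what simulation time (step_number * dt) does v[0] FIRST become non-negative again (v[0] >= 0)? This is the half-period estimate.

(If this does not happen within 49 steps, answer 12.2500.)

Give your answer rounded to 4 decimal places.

Answer: 2.5000

Derivation:
Step 0: x=[6.8000] v=[0.0000]
Step 1: x=[6.7083] v=[-0.3667]
Step 2: x=[6.5355] v=[-0.6914]
Step 3: x=[6.3013] v=[-0.9369]
Step 4: x=[6.0326] v=[-1.0750]
Step 5: x=[5.7601] v=[-1.0900]
Step 6: x=[5.5151] v=[-0.9801]
Step 7: x=[5.3256] v=[-0.7579]
Step 8: x=[5.2134] v=[-0.4488]
Step 9: x=[5.1913] v=[-0.0883]
Step 10: x=[5.2619] v=[0.2824]
First v>=0 after going negative at step 10, time=2.5000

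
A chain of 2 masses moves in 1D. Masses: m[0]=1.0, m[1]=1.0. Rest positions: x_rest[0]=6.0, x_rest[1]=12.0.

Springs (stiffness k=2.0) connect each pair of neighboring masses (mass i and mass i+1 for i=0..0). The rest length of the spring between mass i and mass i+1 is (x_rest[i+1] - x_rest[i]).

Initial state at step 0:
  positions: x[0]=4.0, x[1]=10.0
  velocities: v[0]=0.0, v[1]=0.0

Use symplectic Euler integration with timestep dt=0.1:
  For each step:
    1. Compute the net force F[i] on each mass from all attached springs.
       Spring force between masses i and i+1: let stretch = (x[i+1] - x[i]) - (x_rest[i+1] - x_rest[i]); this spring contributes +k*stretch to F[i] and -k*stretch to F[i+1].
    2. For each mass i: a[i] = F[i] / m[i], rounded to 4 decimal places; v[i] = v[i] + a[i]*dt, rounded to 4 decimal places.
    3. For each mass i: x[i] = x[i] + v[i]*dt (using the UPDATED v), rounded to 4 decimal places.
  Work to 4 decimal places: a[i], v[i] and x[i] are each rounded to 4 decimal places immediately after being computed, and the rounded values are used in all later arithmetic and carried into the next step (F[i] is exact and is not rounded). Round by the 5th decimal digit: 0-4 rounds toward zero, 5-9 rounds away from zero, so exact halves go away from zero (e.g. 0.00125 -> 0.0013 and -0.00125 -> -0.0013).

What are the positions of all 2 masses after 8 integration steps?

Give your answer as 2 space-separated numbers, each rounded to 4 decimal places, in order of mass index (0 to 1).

Answer: 4.0000 10.0000

Derivation:
Step 0: x=[4.0000 10.0000] v=[0.0000 0.0000]
Step 1: x=[4.0000 10.0000] v=[0.0000 0.0000]
Step 2: x=[4.0000 10.0000] v=[0.0000 0.0000]
Step 3: x=[4.0000 10.0000] v=[0.0000 0.0000]
Step 4: x=[4.0000 10.0000] v=[0.0000 0.0000]
Step 5: x=[4.0000 10.0000] v=[0.0000 0.0000]
Step 6: x=[4.0000 10.0000] v=[0.0000 0.0000]
Step 7: x=[4.0000 10.0000] v=[0.0000 0.0000]
Step 8: x=[4.0000 10.0000] v=[0.0000 0.0000]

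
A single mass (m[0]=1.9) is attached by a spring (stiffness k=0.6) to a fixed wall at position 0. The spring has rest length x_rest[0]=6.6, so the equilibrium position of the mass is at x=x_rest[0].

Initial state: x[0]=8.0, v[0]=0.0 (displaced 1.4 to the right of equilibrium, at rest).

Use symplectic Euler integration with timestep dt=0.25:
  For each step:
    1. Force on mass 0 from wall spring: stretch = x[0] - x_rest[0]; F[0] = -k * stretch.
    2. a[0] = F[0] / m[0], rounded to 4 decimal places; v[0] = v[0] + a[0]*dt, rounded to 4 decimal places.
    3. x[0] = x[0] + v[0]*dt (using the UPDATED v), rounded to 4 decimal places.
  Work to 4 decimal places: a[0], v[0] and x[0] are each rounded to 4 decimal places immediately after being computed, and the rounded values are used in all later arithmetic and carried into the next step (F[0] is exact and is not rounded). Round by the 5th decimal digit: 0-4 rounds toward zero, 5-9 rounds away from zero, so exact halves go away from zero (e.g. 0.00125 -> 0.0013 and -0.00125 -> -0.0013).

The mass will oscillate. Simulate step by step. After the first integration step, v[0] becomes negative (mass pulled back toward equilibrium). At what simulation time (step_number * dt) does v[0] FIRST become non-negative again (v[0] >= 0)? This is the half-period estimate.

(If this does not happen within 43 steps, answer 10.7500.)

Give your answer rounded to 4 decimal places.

Step 0: x=[8.0000] v=[0.0000]
Step 1: x=[7.9724] v=[-0.1105]
Step 2: x=[7.9177] v=[-0.2189]
Step 3: x=[7.8370] v=[-0.3229]
Step 4: x=[7.7319] v=[-0.4206]
Step 5: x=[7.6044] v=[-0.5100]
Step 6: x=[7.4571] v=[-0.5893]
Step 7: x=[7.2929] v=[-0.6570]
Step 8: x=[7.1150] v=[-0.7117]
Step 9: x=[6.9269] v=[-0.7524]
Step 10: x=[6.7324] v=[-0.7782]
Step 11: x=[6.5352] v=[-0.7887]
Step 12: x=[6.3393] v=[-0.7836]
Step 13: x=[6.1486] v=[-0.7630]
Step 14: x=[5.9668] v=[-0.7274]
Step 15: x=[5.7975] v=[-0.6774]
Step 16: x=[5.6440] v=[-0.6141]
Step 17: x=[5.5094] v=[-0.5386]
Step 18: x=[5.3963] v=[-0.4525]
Step 19: x=[5.3069] v=[-0.3575]
Step 20: x=[5.2431] v=[-0.2554]
Step 21: x=[5.2060] v=[-0.1483]
Step 22: x=[5.1964] v=[-0.0383]
Step 23: x=[5.2145] v=[0.0725]
First v>=0 after going negative at step 23, time=5.7500

Answer: 5.7500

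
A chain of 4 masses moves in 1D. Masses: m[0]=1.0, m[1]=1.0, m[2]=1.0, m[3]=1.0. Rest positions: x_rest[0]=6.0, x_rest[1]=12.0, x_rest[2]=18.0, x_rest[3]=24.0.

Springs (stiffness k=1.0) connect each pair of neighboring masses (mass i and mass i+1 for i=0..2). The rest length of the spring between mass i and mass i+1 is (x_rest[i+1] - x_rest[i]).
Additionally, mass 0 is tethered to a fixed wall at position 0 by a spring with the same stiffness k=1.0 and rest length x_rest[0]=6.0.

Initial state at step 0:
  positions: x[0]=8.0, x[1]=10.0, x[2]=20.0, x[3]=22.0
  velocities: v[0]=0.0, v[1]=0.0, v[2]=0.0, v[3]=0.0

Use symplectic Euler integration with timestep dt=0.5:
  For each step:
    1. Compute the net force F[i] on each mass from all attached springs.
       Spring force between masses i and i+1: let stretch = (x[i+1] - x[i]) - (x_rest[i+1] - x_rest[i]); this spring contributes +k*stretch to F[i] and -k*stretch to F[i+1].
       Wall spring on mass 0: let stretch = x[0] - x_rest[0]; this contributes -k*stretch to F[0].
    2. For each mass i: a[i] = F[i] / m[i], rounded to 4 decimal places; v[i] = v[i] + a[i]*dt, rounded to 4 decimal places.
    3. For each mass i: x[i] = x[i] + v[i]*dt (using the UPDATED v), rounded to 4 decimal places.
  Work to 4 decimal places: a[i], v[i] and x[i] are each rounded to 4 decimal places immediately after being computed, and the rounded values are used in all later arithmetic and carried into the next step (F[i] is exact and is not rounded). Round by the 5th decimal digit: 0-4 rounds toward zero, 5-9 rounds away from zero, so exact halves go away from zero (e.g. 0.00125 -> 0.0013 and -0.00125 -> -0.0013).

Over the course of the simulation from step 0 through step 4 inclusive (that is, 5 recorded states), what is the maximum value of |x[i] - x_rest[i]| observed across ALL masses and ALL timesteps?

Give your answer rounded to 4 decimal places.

Answer: 2.7812

Derivation:
Step 0: x=[8.0000 10.0000 20.0000 22.0000] v=[0.0000 0.0000 0.0000 0.0000]
Step 1: x=[6.5000 12.0000 18.0000 23.0000] v=[-3.0000 4.0000 -4.0000 2.0000]
Step 2: x=[4.7500 14.1250 15.7500 24.2500] v=[-3.5000 4.2500 -4.5000 2.5000]
Step 3: x=[4.1563 14.3125 15.2188 24.8750] v=[-1.1875 0.3750 -1.0625 1.2500]
Step 4: x=[5.0626 12.1875 16.8751 24.5860] v=[1.8125 -4.2500 3.3125 -0.5781]
Max displacement = 2.7812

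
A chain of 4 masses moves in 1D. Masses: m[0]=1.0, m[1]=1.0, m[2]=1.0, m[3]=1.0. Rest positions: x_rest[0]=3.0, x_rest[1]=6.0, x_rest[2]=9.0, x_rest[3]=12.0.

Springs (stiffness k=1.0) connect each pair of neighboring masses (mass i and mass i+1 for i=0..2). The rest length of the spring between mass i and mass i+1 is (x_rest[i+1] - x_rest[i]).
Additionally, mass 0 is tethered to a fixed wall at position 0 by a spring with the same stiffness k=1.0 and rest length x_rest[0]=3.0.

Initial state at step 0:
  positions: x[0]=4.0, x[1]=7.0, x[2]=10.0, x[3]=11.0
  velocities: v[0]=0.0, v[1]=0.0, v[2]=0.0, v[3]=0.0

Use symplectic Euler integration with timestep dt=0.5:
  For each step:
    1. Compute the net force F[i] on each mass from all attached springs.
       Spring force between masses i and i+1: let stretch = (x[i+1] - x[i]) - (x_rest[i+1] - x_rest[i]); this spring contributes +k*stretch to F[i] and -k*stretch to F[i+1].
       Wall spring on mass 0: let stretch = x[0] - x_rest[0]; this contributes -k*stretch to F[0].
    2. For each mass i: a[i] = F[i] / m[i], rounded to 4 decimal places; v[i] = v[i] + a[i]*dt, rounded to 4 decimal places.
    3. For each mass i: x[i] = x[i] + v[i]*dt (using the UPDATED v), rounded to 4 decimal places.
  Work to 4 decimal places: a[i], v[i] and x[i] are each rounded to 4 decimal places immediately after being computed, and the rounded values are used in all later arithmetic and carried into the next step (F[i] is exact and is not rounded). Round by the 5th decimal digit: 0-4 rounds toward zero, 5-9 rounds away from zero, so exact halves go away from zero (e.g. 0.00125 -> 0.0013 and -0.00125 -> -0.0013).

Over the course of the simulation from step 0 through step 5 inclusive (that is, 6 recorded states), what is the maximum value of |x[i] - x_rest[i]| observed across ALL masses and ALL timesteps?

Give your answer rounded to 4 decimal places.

Answer: 1.2305

Derivation:
Step 0: x=[4.0000 7.0000 10.0000 11.0000] v=[0.0000 0.0000 0.0000 0.0000]
Step 1: x=[3.7500 7.0000 9.5000 11.5000] v=[-0.5000 0.0000 -1.0000 1.0000]
Step 2: x=[3.3750 6.8125 8.8750 12.2500] v=[-0.7500 -0.3750 -1.2500 1.5000]
Step 3: x=[3.0156 6.2813 8.5781 12.9063] v=[-0.7188 -1.0625 -0.5938 1.3125]
Step 4: x=[2.7187 5.5078 8.7891 13.2305] v=[-0.5938 -1.5470 0.4219 0.6484]
Step 5: x=[2.4394 4.8574 9.2901 13.1944] v=[-0.5586 -1.3009 1.0020 -0.0723]
Max displacement = 1.2305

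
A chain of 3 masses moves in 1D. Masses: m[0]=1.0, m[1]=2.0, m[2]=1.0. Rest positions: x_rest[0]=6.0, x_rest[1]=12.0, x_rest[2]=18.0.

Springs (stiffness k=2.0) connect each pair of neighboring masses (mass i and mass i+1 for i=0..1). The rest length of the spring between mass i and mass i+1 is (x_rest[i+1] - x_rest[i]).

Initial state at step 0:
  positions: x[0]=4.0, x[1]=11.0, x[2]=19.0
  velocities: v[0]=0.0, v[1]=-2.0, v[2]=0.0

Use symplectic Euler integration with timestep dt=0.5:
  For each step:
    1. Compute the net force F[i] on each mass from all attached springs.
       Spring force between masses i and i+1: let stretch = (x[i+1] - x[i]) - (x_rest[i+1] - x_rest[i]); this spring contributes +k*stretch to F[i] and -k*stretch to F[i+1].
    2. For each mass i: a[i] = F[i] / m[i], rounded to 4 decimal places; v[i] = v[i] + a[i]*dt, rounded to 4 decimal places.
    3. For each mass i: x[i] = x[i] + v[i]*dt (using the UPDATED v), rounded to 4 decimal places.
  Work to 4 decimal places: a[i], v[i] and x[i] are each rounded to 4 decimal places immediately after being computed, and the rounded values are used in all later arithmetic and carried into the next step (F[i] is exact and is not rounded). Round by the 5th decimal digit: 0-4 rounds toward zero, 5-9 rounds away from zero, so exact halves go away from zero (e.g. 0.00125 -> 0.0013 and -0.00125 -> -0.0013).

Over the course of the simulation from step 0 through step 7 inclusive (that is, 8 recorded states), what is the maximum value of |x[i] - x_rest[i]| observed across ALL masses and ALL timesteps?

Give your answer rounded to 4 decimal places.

Step 0: x=[4.0000 11.0000 19.0000] v=[0.0000 -2.0000 0.0000]
Step 1: x=[4.5000 10.2500 18.0000] v=[1.0000 -1.5000 -2.0000]
Step 2: x=[4.8750 10.0000 16.1250] v=[0.7500 -0.5000 -3.7500]
Step 3: x=[4.8125 10.0000 14.1875] v=[-0.1250 0.0000 -3.8750]
Step 4: x=[4.3438 9.7500 13.1563] v=[-0.9375 -0.5000 -2.0625]
Step 5: x=[3.5782 9.0000 13.4219] v=[-1.5313 -1.5000 0.5312]
Step 6: x=[2.5235 8.0000 14.4766] v=[-2.1095 -2.0000 2.1093]
Step 7: x=[1.2070 7.2500 15.2930] v=[-2.6330 -1.5000 1.6327]
Max displacement = 4.8437

Answer: 4.8437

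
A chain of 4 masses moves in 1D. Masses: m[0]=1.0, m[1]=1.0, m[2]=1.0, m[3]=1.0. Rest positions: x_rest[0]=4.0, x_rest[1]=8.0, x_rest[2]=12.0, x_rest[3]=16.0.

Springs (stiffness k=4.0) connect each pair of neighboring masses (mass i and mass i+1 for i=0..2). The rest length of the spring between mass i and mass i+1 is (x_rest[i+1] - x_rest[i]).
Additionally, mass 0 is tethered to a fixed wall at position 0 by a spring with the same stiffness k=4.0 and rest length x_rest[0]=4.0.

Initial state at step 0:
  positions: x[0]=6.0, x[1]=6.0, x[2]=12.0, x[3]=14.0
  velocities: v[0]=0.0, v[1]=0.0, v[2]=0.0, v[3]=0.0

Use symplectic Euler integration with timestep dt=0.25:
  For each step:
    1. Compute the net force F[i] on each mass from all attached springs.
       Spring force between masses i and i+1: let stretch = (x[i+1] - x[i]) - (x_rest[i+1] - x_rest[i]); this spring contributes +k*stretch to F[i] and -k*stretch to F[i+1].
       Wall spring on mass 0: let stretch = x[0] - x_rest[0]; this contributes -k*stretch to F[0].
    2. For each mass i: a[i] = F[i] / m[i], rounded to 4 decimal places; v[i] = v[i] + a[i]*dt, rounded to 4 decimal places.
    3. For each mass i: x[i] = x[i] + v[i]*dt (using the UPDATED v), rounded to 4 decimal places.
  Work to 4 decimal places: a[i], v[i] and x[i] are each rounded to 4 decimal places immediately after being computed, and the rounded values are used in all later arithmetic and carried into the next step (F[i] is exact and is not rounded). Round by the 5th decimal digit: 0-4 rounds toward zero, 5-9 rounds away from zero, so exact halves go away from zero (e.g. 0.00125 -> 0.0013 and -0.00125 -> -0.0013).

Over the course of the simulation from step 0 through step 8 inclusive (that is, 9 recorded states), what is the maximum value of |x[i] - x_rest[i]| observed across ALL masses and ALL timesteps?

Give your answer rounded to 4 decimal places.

Step 0: x=[6.0000 6.0000 12.0000 14.0000] v=[0.0000 0.0000 0.0000 0.0000]
Step 1: x=[4.5000 7.5000 11.0000 14.5000] v=[-6.0000 6.0000 -4.0000 2.0000]
Step 2: x=[2.6250 9.1250 10.0000 15.1250] v=[-7.5000 6.5000 -4.0000 2.5000]
Step 3: x=[1.7188 9.3438 10.0625 15.4688] v=[-3.6250 0.8750 0.2500 1.3750]
Step 4: x=[2.2891 7.8360 11.2969 15.4610] v=[2.2812 -6.0313 4.9376 -0.0313]
Step 5: x=[3.6739 5.8067 12.7071 15.4122] v=[5.5390 -8.1173 5.6408 -0.1954]
Step 6: x=[4.6734 4.9693 13.0685 15.6871] v=[3.9979 -3.3497 1.4455 1.0995]
Step 7: x=[4.5785 6.0827 12.0597 16.3073] v=[-0.3796 4.4536 -4.0351 2.4809]
Step 8: x=[3.7150 8.3143 10.6186 16.8656] v=[-3.4539 8.9264 -5.7645 2.2333]
Max displacement = 3.0307

Answer: 3.0307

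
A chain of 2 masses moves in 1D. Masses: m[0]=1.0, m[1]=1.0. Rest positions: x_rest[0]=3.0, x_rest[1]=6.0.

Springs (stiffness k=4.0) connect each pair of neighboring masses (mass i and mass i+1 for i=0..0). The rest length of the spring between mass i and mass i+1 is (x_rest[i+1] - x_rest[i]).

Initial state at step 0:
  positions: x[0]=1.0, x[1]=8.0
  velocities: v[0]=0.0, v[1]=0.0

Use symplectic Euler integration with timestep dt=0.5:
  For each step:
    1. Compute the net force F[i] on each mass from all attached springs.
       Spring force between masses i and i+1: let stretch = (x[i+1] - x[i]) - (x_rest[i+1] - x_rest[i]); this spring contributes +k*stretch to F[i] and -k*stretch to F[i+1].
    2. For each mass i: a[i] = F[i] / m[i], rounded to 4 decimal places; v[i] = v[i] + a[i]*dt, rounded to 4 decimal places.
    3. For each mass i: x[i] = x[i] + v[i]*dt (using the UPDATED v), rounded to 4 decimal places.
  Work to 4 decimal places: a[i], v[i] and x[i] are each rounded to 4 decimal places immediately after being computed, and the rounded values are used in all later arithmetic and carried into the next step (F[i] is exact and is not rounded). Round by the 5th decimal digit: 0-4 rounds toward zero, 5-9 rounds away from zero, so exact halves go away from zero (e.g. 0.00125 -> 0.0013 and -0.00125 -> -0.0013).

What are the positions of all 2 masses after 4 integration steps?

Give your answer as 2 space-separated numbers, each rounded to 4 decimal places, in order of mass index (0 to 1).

Answer: 1.0000 8.0000

Derivation:
Step 0: x=[1.0000 8.0000] v=[0.0000 0.0000]
Step 1: x=[5.0000 4.0000] v=[8.0000 -8.0000]
Step 2: x=[5.0000 4.0000] v=[0.0000 0.0000]
Step 3: x=[1.0000 8.0000] v=[-8.0000 8.0000]
Step 4: x=[1.0000 8.0000] v=[0.0000 0.0000]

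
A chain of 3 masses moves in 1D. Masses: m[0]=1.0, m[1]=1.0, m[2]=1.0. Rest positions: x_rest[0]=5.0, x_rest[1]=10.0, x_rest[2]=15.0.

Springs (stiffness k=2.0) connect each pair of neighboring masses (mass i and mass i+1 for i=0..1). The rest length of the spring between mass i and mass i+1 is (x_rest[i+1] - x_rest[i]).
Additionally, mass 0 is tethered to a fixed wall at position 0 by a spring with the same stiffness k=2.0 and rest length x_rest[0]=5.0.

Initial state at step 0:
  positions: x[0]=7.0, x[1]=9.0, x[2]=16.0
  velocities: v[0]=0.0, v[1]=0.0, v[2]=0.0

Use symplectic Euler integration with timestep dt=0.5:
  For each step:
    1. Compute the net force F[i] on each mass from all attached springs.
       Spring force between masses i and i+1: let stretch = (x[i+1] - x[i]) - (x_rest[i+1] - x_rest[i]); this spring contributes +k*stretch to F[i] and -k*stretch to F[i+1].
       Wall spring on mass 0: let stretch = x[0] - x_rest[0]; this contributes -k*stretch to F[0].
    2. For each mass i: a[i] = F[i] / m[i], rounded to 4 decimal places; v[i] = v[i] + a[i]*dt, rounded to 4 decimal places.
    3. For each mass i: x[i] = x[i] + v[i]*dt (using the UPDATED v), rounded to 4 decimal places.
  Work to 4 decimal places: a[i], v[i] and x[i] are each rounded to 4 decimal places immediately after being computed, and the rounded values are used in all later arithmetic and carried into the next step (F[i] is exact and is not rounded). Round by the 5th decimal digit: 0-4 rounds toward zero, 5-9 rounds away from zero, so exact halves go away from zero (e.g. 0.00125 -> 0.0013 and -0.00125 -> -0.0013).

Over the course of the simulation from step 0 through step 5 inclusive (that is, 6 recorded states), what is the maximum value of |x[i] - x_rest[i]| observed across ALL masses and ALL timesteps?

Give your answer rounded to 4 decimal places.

Step 0: x=[7.0000 9.0000 16.0000] v=[0.0000 0.0000 0.0000]
Step 1: x=[4.5000 11.5000 15.0000] v=[-5.0000 5.0000 -2.0000]
Step 2: x=[3.2500 12.2500 14.7500] v=[-2.5000 1.5000 -0.5000]
Step 3: x=[4.8750 9.7500 15.7500] v=[3.2500 -5.0000 2.0000]
Step 4: x=[6.5000 7.8125 16.2500] v=[3.2500 -3.8750 1.0000]
Step 5: x=[5.5313 9.4375 15.0313] v=[-1.9375 3.2500 -2.4375]
Max displacement = 2.2500

Answer: 2.2500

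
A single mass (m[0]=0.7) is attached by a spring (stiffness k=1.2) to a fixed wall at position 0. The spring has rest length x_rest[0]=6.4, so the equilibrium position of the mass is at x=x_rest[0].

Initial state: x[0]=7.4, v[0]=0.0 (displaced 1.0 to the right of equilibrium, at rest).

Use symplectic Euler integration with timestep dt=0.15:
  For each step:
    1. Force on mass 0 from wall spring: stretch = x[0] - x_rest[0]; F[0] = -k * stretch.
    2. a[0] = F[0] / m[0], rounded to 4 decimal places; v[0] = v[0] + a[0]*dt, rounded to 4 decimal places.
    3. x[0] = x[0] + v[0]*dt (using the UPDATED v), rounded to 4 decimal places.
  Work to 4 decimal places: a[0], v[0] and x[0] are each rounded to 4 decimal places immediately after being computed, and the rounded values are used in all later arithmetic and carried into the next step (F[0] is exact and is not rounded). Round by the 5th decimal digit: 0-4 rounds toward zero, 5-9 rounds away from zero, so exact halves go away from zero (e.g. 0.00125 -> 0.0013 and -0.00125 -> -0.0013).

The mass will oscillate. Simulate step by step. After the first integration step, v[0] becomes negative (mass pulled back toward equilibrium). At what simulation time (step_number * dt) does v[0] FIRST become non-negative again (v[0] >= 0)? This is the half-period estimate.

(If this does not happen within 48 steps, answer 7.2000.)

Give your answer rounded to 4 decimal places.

Step 0: x=[7.4000] v=[0.0000]
Step 1: x=[7.3614] v=[-0.2571]
Step 2: x=[7.2858] v=[-0.5043]
Step 3: x=[7.1760] v=[-0.7321]
Step 4: x=[7.0363] v=[-0.9316]
Step 5: x=[6.8720] v=[-1.0952]
Step 6: x=[6.6895] v=[-1.2166]
Step 7: x=[6.4959] v=[-1.2910]
Step 8: x=[6.2985] v=[-1.3157]
Step 9: x=[6.1051] v=[-1.2896]
Step 10: x=[5.9230] v=[-1.2138]
Step 11: x=[5.7593] v=[-1.0911]
Step 12: x=[5.6203] v=[-0.9264]
Step 13: x=[5.5114] v=[-0.7259]
Step 14: x=[5.4368] v=[-0.4974]
Step 15: x=[5.3993] v=[-0.2497]
Step 16: x=[5.4004] v=[0.0076]
First v>=0 after going negative at step 16, time=2.4000

Answer: 2.4000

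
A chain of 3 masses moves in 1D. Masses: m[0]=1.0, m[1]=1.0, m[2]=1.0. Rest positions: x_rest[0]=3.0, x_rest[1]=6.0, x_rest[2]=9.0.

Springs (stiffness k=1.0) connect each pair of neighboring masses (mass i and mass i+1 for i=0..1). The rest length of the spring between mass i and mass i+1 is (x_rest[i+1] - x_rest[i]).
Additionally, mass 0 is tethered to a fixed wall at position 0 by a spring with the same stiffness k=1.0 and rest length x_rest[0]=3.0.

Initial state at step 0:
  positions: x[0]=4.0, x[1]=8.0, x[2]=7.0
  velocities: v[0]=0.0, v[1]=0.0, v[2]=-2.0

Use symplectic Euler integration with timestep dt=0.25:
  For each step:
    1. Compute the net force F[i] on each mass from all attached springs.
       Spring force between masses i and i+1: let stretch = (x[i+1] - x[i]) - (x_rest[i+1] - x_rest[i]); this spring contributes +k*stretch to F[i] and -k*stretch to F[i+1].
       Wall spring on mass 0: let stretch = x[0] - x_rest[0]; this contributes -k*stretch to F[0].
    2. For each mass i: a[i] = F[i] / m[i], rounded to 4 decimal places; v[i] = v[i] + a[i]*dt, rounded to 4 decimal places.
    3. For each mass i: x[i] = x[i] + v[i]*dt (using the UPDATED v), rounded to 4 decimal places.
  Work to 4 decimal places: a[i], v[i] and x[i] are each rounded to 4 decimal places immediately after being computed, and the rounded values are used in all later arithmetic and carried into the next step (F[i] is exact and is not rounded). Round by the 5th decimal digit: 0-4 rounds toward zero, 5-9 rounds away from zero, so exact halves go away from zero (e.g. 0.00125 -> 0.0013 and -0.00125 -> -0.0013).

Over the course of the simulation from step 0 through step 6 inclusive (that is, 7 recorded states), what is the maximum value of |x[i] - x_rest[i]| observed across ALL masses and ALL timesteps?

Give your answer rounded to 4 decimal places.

Step 0: x=[4.0000 8.0000 7.0000] v=[0.0000 0.0000 -2.0000]
Step 1: x=[4.0000 7.6875 6.7500] v=[0.0000 -1.2500 -1.0000]
Step 2: x=[3.9805 7.0859 6.7461] v=[-0.0781 -2.4063 -0.0156]
Step 3: x=[3.9063 6.2690 6.9510] v=[-0.2969 -3.2676 0.8194]
Step 4: x=[3.7356 5.3471 7.3007] v=[-0.6828 -3.6878 1.3989]
Step 5: x=[3.4322 4.4465 7.7158] v=[-1.2138 -3.6023 1.6605]
Step 6: x=[2.9776 3.6869 8.1141] v=[-1.8183 -3.0386 1.5932]
Max displacement = 2.3131

Answer: 2.3131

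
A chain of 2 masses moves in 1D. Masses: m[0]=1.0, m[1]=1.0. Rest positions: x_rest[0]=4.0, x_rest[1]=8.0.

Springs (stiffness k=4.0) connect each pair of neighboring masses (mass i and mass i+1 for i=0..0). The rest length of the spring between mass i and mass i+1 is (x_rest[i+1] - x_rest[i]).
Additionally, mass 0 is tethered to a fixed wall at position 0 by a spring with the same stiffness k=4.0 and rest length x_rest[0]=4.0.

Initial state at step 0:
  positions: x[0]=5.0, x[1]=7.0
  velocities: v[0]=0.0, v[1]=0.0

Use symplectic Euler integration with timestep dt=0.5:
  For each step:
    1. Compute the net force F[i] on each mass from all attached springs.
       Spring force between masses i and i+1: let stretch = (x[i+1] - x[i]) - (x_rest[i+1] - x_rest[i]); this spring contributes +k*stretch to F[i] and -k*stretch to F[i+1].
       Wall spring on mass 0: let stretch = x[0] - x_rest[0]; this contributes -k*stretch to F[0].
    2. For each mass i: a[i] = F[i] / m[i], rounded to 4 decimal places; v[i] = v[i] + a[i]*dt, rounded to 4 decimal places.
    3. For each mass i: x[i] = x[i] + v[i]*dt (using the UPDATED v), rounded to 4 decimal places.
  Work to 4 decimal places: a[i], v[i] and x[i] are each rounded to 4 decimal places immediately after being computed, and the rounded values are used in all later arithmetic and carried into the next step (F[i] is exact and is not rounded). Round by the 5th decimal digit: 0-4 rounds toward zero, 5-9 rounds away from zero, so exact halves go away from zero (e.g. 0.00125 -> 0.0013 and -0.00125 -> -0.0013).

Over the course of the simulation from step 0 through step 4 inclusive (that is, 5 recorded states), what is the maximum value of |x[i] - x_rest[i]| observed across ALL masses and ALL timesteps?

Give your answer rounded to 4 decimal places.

Answer: 2.0000

Derivation:
Step 0: x=[5.0000 7.0000] v=[0.0000 0.0000]
Step 1: x=[2.0000 9.0000] v=[-6.0000 4.0000]
Step 2: x=[4.0000 8.0000] v=[4.0000 -2.0000]
Step 3: x=[6.0000 7.0000] v=[4.0000 -2.0000]
Step 4: x=[3.0000 9.0000] v=[-6.0000 4.0000]
Max displacement = 2.0000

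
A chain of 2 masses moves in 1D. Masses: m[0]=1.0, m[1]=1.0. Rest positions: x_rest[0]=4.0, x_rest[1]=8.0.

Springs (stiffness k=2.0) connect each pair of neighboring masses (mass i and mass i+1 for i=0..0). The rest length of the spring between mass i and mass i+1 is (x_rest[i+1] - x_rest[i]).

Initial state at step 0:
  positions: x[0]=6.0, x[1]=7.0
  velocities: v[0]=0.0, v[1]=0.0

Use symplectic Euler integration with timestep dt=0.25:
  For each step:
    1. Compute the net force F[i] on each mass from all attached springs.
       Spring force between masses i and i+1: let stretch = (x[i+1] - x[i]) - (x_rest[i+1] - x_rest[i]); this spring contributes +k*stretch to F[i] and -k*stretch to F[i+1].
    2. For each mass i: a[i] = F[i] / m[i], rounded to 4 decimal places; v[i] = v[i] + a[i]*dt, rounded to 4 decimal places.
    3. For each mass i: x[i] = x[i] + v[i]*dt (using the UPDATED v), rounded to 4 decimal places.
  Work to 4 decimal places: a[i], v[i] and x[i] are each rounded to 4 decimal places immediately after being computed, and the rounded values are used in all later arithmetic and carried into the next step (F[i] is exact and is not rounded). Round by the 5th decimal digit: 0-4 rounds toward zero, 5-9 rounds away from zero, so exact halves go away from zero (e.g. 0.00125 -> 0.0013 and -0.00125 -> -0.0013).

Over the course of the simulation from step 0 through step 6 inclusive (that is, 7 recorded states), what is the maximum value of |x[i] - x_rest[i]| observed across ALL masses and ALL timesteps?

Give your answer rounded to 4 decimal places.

Step 0: x=[6.0000 7.0000] v=[0.0000 0.0000]
Step 1: x=[5.6250 7.3750] v=[-1.5000 1.5000]
Step 2: x=[4.9688 8.0313] v=[-2.6250 2.6250]
Step 3: x=[4.1954 8.8048] v=[-3.0938 3.0938]
Step 4: x=[3.4981 9.5021] v=[-2.7891 2.7891]
Step 5: x=[3.0513 9.9489] v=[-1.7871 1.7871]
Step 6: x=[2.9667 10.0335] v=[-0.3383 0.3383]
Max displacement = 2.0335

Answer: 2.0335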